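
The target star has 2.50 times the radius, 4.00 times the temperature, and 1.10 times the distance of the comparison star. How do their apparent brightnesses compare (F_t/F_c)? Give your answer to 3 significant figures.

1.32×10^3

L_t/L_c = (R_t/R_c)²(T_t/T_c)⁴ = (2.50)² × (4.00)⁴ = 1600.
F_t/F_c = (L_t/L_c)/(d_t/d_c)² = 1600 / (1.10)² = 1322.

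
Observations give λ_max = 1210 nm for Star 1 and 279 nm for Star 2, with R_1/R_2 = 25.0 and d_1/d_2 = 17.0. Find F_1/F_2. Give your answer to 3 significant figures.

0.00611

Wien's law: T_1/T_2 = λ_2/λ_1 = 279/1210 = 0.2306.
L_1/L_2 = (R_1/R_2)²(T_1/T_2)⁴ = (25.0)²(0.2306)⁴ = 1.767.
F_1/F_2 = (L_1/L_2)/(d_1/d_2)² = 1.767/(17.0)² = 0.006113.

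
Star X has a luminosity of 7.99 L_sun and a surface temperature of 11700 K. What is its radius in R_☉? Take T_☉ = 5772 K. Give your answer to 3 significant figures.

R/R_☉ = √(L/L_☉) / (T/T_☉)² = √(7.99) / (2.027)²
       = 2.827 / 4.109 = 0.6879.

0.688 R_☉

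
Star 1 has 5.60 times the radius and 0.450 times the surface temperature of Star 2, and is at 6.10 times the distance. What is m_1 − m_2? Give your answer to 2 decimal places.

3.65

L_1/L_2 = (5.60)²(0.450)⁴ = 1.286.
F_1/F_2 = (L_1/L_2)/(d_1/d_2)² = 1.286/37.21 = 0.03456.
m_1 − m_2 = −2.5 log₁₀(0.03456) = 3.65.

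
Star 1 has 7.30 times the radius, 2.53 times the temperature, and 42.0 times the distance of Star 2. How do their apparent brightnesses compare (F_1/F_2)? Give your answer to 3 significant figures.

L_1/L_2 = (R_1/R_2)²(T_1/T_2)⁴ = (7.30)² × (2.53)⁴ = 2183.
F_1/F_2 = (L_1/L_2)/(d_1/d_2)² = 2183 / (42.0)² = 1.238.

1.24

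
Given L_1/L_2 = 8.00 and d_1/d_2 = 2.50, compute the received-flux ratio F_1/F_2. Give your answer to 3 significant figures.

1.28

F = L/(4πd²), so F_1/F_2 = (L_1/L_2) / (d_1/d_2)²
= 8.00 / (2.50)² = 8.00 / 6.250 = 1.280.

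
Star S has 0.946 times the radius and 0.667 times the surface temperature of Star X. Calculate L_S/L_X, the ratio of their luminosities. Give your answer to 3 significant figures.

From the Stefan–Boltzmann law, L ∝ R²T⁴, so
L_S/L_X = (R_S/R_X)² (T_S/T_X)⁴ = (0.946)² × (0.667)⁴ = 0.8949 × 0.1979 = 0.1771.

0.177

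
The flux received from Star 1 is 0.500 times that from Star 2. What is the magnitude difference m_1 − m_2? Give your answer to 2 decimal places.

0.75

m_1 − m_2 = −2.5 log₁₀(F_1/F_2) = −2.5 log₁₀(0.500) = −2.5 × (-0.301) = 0.753.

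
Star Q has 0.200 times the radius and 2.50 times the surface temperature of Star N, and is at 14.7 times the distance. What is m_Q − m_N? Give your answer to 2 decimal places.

L_Q/L_N = (0.200)²(2.50)⁴ = 1.563.
F_Q/F_N = (L_Q/L_N)/(d_Q/d_N)² = 1.563/216.1 = 0.007231.
m_Q − m_N = −2.5 log₁₀(0.007231) = 5.35.

5.35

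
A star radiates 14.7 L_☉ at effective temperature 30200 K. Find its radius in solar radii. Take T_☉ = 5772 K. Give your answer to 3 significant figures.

0.140 solar radii

R/R_☉ = √(L/L_☉) / (T/T_☉)² = √(14.7) / (5.232)²
       = 3.834 / 27.38 = 0.1401.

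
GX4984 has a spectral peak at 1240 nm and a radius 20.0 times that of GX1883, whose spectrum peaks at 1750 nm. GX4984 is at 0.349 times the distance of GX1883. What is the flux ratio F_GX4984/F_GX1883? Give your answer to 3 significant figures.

Wien's law: T_GX4984/T_GX1883 = λ_GX1883/λ_GX4984 = 1750/1240 = 1.411.
L_GX4984/L_GX1883 = (R_GX4984/R_GX1883)²(T_GX4984/T_GX1883)⁴ = (20.0)²(1.411)⁴ = 1587.
F_GX4984/F_GX1883 = (L_GX4984/L_GX1883)/(d_GX4984/d_GX1883)² = 1587/(0.349)² = 1.303×10^4.

1.30×10^4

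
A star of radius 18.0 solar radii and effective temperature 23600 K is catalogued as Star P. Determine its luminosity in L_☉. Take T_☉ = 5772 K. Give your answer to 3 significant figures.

L/L_☉ = (R/R_☉)² (T/T_☉)⁴ = (18.0)² × (23600/5772)⁴
       = 324.0 × (4.089)⁴ = 324.0 × 279.5 = 9.055×10^4.

9.05×10^4 L_☉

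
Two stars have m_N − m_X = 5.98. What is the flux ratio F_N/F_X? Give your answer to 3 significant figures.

F_N/F_X = 10^(−(m_N − m_X)/2.5) = 10^(-5.98/2.5) = 10^-2.392 = 0.004055.

0.00406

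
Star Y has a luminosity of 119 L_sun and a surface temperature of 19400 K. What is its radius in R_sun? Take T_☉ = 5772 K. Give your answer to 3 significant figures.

0.966 R_sun

R/R_☉ = √(L/L_☉) / (T/T_☉)² = √(119) / (3.361)²
       = 10.91 / 11.30 = 0.9657.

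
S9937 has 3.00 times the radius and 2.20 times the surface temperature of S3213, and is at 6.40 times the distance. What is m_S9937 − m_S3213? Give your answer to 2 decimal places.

L_S9937/L_S3213 = (3.00)²(2.20)⁴ = 210.8.
F_S9937/F_S3213 = (L_S9937/L_S3213)/(d_S9937/d_S3213)² = 210.8/40.96 = 5.147.
m_S9937 − m_S3213 = −2.5 log₁₀(5.147) = -1.78.

-1.78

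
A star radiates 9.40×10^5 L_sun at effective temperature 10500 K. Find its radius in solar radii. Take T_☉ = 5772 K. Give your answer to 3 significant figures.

293 solar radii

R/R_☉ = √(L/L_☉) / (T/T_☉)² = √(9.40×10^5) / (1.819)²
       = 969.5 / 3.309 = 293.0.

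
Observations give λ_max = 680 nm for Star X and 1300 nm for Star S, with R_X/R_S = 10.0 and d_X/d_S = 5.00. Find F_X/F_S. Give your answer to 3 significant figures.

53.4

Wien's law: T_X/T_S = λ_S/λ_X = 1300/680 = 1.912.
L_X/L_S = (R_X/R_S)²(T_X/T_S)⁴ = (10.0)²(1.912)⁴ = 1336.
F_X/F_S = (L_X/L_S)/(d_X/d_S)² = 1336/(5.00)² = 53.43.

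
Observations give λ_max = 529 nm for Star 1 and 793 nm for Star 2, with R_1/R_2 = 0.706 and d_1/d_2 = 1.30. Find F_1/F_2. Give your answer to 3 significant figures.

1.49

Wien's law: T_1/T_2 = λ_2/λ_1 = 793/529 = 1.499.
L_1/L_2 = (R_1/R_2)²(T_1/T_2)⁴ = (0.706)²(1.499)⁴ = 2.517.
F_1/F_2 = (L_1/L_2)/(d_1/d_2)² = 2.517/(1.30)² = 1.489.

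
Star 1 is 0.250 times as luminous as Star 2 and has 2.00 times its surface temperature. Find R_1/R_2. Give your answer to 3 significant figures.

0.125

L ∝ R²T⁴ gives R ∝ √L / T², so
R_1/R_2 = √(0.250) / (2.00)² = 0.5000 / 4.000 = 0.1250.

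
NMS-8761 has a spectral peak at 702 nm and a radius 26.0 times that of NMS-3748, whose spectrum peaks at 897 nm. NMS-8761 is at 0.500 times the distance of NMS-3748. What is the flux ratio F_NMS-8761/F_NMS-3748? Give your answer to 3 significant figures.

Wien's law: T_NMS-8761/T_NMS-3748 = λ_NMS-3748/λ_NMS-8761 = 897/702 = 1.278.
L_NMS-8761/L_NMS-3748 = (R_NMS-8761/R_NMS-3748)²(T_NMS-8761/T_NMS-3748)⁴ = (26.0)²(1.278)⁴ = 1802.
F_NMS-8761/F_NMS-3748 = (L_NMS-8761/L_NMS-3748)/(d_NMS-8761/d_NMS-3748)² = 1802/(0.500)² = 7208.

7.21×10^3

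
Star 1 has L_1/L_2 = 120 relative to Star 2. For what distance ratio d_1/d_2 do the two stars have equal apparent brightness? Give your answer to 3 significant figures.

Equal flux requires L_1/d_1² = L_2/d_2², so d_1/d_2 = √(L_1/L_2)
= √(120) = 10.95.

11.0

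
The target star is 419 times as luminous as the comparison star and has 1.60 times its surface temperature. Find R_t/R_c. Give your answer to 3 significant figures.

L ∝ R²T⁴ gives R ∝ √L / T², so
R_t/R_c = √(419) / (1.60)² = 20.47 / 2.560 = 7.996.

8.00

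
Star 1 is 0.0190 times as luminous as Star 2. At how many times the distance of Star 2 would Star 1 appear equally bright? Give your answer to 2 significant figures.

0.14

Equal flux requires L_1/d_1² = L_2/d_2², so d_1/d_2 = √(L_1/L_2)
= √(0.0190) = 0.1378.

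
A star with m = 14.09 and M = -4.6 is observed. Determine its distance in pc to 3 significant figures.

5.47×10^4 pc

m − M = 5 log₁₀(d/10 pc)
14.09 − (-4.6) = 18.69 = 5 log₁₀(d/10)
d = 10 × 10^(18.69/5) = 10 × 10^3.738 = 5.470×10^4 pc.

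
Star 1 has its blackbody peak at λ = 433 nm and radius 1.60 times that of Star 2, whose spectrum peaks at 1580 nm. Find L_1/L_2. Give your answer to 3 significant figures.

454

Wien's law gives T ∝ 1/λ_max, so T_1/T_2 = λ_2/λ_1 = 1580/433 = 3.649.
Then L ∝ R²T⁴ gives L_1/L_2 = (1.60)² × (3.649)⁴ = 2.560 × 177.3 = 453.9.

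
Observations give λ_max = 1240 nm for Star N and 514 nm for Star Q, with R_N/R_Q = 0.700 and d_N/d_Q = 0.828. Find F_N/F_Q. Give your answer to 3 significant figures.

Wien's law: T_N/T_Q = λ_Q/λ_N = 514/1240 = 0.4145.
L_N/L_Q = (R_N/R_Q)²(T_N/T_Q)⁴ = (0.700)²(0.4145)⁴ = 0.01447.
F_N/F_Q = (L_N/L_Q)/(d_N/d_Q)² = 0.01447/(0.828)² = 0.02110.

0.0211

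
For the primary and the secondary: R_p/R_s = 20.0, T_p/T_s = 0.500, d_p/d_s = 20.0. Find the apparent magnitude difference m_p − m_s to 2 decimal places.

L_p/L_s = (20.0)²(0.500)⁴ = 25.00.
F_p/F_s = (L_p/L_s)/(d_p/d_s)² = 25.00/400.0 = 0.06250.
m_p − m_s = −2.5 log₁₀(0.06250) = 3.01.

3.01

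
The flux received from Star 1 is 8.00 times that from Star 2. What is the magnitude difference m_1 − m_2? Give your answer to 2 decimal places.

-2.26

m_1 − m_2 = −2.5 log₁₀(F_1/F_2) = −2.5 log₁₀(8.00) = −2.5 × (0.903) = -2.258.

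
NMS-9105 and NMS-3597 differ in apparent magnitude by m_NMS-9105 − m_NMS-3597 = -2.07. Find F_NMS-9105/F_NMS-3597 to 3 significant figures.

F_NMS-9105/F_NMS-3597 = 10^(−(m_NMS-9105 − m_NMS-3597)/2.5) = 10^(2.07/2.5) = 10^0.828 = 6.730.

6.73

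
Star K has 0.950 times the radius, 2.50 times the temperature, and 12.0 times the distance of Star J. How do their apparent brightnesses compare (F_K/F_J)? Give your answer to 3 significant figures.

0.245

L_K/L_J = (R_K/R_J)²(T_K/T_J)⁴ = (0.950)² × (2.50)⁴ = 35.25.
F_K/F_J = (L_K/L_J)/(d_K/d_J)² = 35.25 / (12.0)² = 0.2448.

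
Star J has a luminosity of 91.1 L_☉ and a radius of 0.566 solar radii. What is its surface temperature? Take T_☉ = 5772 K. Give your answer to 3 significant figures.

2.37×10^4 K

T/T_☉ = (L/L_☉)^(1/4) / (R/R_☉)^(1/2)
T = 5772 × (91.1)^(1/4) / √(0.566) = 5772 × 3.089 / 0.7523 = 2.370×10^4 K.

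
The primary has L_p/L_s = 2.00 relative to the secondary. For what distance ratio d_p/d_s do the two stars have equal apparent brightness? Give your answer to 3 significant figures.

1.41

Equal flux requires L_p/d_p² = L_s/d_s², so d_p/d_s = √(L_p/L_s)
= √(2.00) = 1.414.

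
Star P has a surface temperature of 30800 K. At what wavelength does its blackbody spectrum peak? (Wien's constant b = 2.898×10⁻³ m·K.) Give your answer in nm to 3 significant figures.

λ_max = b/T = 2.898×10⁻³ / 30800 = 9.41×10^-8 m = 94.09 nm.

94.1 nm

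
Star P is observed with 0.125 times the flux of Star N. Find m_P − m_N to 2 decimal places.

2.26

m_P − m_N = −2.5 log₁₀(F_P/F_N) = −2.5 log₁₀(0.125) = −2.5 × (-0.903) = 2.258.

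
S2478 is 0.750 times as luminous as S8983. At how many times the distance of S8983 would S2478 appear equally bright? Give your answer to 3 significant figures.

0.866

Equal flux requires L_S2478/d_S2478² = L_S8983/d_S8983², so d_S2478/d_S8983 = √(L_S2478/L_S8983)
= √(0.750) = 0.8660.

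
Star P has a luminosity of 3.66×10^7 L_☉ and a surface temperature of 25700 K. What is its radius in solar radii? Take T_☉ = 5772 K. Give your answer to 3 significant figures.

R/R_☉ = √(L/L_☉) / (T/T_☉)² = √(3.66×10^7) / (4.453)²
       = 6050 / 19.83 = 305.2.

305 solar radii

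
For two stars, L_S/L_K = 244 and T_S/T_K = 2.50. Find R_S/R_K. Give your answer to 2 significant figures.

L ∝ R²T⁴ gives R ∝ √L / T², so
R_S/R_K = √(244) / (2.50)² = 15.62 / 6.250 = 2.499.

2.5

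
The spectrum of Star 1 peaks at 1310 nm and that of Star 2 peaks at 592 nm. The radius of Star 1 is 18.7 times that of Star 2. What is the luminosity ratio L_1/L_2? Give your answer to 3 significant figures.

14.6

Wien's law gives T ∝ 1/λ_max, so T_1/T_2 = λ_2/λ_1 = 592/1310 = 0.4519.
Then L ∝ R²T⁴ gives L_1/L_2 = (18.7)² × (0.4519)⁴ = 349.7 × 0.04171 = 14.58.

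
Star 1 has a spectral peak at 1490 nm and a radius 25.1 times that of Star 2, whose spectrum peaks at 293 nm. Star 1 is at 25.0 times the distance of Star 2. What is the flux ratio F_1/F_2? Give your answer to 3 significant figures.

Wien's law: T_1/T_2 = λ_2/λ_1 = 293/1490 = 0.1966.
L_1/L_2 = (R_1/R_2)²(T_1/T_2)⁴ = (25.1)²(0.1966)⁴ = 0.9420.
F_1/F_2 = (L_1/L_2)/(d_1/d_2)² = 0.9420/(25.0)² = 0.001507.

0.00151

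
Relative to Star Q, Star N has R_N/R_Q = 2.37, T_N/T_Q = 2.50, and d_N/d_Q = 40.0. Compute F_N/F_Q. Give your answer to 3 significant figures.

0.137

L_N/L_Q = (R_N/R_Q)²(T_N/T_Q)⁴ = (2.37)² × (2.50)⁴ = 219.4.
F_N/F_Q = (L_N/L_Q)/(d_N/d_Q)² = 219.4 / (40.0)² = 0.1371.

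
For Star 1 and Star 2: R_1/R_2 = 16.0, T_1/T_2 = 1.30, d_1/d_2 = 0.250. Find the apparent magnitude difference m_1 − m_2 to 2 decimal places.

L_1/L_2 = (16.0)²(1.30)⁴ = 731.2.
F_1/F_2 = (L_1/L_2)/(d_1/d_2)² = 731.2/0.06250 = 1.170×10^4.
m_1 − m_2 = −2.5 log₁₀(1.170×10^4) = -10.17.

-10.17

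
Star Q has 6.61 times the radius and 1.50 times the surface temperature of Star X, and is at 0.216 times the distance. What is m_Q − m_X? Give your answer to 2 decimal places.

-9.19

L_Q/L_X = (6.61)²(1.50)⁴ = 221.2.
F_Q/F_X = (L_Q/L_X)/(d_Q/d_X)² = 221.2/0.04666 = 4741.
m_Q − m_X = −2.5 log₁₀(4741) = -9.19.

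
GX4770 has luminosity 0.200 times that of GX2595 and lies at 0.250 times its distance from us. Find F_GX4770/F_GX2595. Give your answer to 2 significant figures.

3.2

F = L/(4πd²), so F_GX4770/F_GX2595 = (L_GX4770/L_GX2595) / (d_GX4770/d_GX2595)²
= 0.200 / (0.250)² = 0.200 / 0.06250 = 3.200.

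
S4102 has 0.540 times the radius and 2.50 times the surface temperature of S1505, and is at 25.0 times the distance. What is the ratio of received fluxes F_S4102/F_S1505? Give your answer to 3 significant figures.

L_S4102/L_S1505 = (R_S4102/R_S1505)²(T_S4102/T_S1505)⁴ = (0.540)² × (2.50)⁴ = 11.39.
F_S4102/F_S1505 = (L_S4102/L_S1505)/(d_S4102/d_S1505)² = 11.39 / (25.0)² = 0.01823.

0.0182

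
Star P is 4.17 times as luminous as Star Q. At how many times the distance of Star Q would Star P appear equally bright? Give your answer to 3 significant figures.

2.04

Equal flux requires L_P/d_P² = L_Q/d_Q², so d_P/d_Q = √(L_P/L_Q)
= √(4.17) = 2.042.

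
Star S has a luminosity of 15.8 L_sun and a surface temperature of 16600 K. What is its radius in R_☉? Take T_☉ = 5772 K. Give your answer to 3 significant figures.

R/R_☉ = √(L/L_☉) / (T/T_☉)² = √(15.8) / (2.876)²
       = 3.975 / 8.271 = 0.4806.

0.481 R_☉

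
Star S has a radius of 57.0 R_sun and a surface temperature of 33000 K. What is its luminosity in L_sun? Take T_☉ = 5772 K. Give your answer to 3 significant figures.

L/L_☉ = (R/R_☉)² (T/T_☉)⁴ = (57.0)² × (33000/5772)⁴
       = 3249 × (5.717)⁴ = 3249 × 1068 = 3.471×10^6.

3.47×10^6 L_sun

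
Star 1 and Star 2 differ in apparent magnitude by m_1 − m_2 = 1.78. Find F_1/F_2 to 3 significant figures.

0.194

F_1/F_2 = 10^(−(m_1 − m_2)/2.5) = 10^(-1.78/2.5) = 10^-0.712 = 0.1941.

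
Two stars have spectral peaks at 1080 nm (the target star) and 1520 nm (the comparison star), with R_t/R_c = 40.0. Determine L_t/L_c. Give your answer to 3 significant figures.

6.28×10^3

Wien's law gives T ∝ 1/λ_max, so T_t/T_c = λ_c/λ_t = 1520/1080 = 1.407.
Then L ∝ R²T⁴ gives L_t/L_c = (40.0)² × (1.407)⁴ = 1600 × 3.924 = 6278.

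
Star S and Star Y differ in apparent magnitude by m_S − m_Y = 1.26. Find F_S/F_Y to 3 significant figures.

F_S/F_Y = 10^(−(m_S − m_Y)/2.5) = 10^(-1.26/2.5) = 10^-0.504 = 0.3133.

0.313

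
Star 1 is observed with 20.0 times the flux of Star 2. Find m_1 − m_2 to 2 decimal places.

-3.25

m_1 − m_2 = −2.5 log₁₀(F_1/F_2) = −2.5 log₁₀(20.0) = −2.5 × (1.301) = -3.253.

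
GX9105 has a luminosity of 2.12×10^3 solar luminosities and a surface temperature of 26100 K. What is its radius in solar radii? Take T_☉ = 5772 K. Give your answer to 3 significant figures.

2.25 solar radii

R/R_☉ = √(L/L_☉) / (T/T_☉)² = √(2.12×10^3) / (4.522)²
       = 46.04 / 20.45 = 2.252.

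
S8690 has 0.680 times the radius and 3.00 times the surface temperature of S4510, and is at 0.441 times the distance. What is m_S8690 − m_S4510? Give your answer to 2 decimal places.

-5.71

L_S8690/L_S4510 = (0.680)²(3.00)⁴ = 37.45.
F_S8690/F_S4510 = (L_S8690/L_S4510)/(d_S8690/d_S4510)² = 37.45/0.1945 = 192.6.
m_S8690 − m_S4510 = −2.5 log₁₀(192.6) = -5.71.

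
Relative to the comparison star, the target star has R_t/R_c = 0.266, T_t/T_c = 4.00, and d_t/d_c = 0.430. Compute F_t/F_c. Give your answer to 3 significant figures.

98.0

L_t/L_c = (R_t/R_c)²(T_t/T_c)⁴ = (0.266)² × (4.00)⁴ = 18.11.
F_t/F_c = (L_t/L_c)/(d_t/d_c)² = 18.11 / (0.430)² = 97.96.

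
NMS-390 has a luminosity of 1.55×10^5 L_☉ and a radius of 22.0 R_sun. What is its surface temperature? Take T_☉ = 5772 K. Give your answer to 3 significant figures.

T/T_☉ = (L/L_☉)^(1/4) / (R/R_☉)^(1/2)
T = 5772 × (1.55×10^5)^(1/4) / √(22.0) = 5772 × 19.84 / 4.690 = 2.442×10^4 K.

2.44×10^4 K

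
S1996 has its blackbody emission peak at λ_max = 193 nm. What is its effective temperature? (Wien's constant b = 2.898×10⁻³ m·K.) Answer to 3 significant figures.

1.50×10^4 K

T = b/λ_max = 2.898×10⁻³ / (193×10⁻⁹) = 1.502×10^4 K.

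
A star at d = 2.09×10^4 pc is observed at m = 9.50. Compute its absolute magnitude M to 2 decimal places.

-7.10

M = m − 5 log₁₀(d/10 pc) = 9.50 − 5 log₁₀(2.09×10^4/10)
  = 9.50 − 5 × 3.320 = 9.50 − 16.60 = -7.10.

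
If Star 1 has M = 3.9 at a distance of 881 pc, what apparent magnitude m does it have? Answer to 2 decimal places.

13.62

m = M + 5 log₁₀(d/10 pc) = 3.9 + 5 log₁₀(881/10)
  = 3.9 + 5 × 1.945 = 3.9 + 9.72 = 13.62.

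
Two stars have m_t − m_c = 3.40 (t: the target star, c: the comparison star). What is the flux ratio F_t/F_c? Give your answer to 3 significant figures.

F_t/F_c = 10^(−(m_t − m_c)/2.5) = 10^(-3.40/2.5) = 10^-1.360 = 0.04365.

0.0437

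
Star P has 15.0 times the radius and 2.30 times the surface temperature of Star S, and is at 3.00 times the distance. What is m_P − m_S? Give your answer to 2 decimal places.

-7.11

L_P/L_S = (15.0)²(2.30)⁴ = 6296.
F_P/F_S = (L_P/L_S)/(d_P/d_S)² = 6296/9.000 = 699.6.
m_P − m_S = −2.5 log₁₀(699.6) = -7.11.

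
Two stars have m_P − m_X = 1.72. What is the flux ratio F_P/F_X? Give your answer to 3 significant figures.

F_P/F_X = 10^(−(m_P − m_X)/2.5) = 10^(-1.72/2.5) = 10^-0.688 = 0.2051.

0.205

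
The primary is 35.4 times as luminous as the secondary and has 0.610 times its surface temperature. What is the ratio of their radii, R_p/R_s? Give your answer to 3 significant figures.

16.0

L ∝ R²T⁴ gives R ∝ √L / T², so
R_p/R_s = √(35.4) / (0.610)² = 5.950 / 0.3721 = 15.99.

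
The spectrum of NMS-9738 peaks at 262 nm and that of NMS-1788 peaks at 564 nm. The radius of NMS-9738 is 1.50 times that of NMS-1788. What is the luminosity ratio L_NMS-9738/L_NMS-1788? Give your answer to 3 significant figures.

Wien's law gives T ∝ 1/λ_max, so T_NMS-9738/T_NMS-1788 = λ_NMS-1788/λ_NMS-9738 = 564/262 = 2.153.
Then L ∝ R²T⁴ gives L_NMS-9738/L_NMS-1788 = (1.50)² × (2.153)⁴ = 2.250 × 21.47 = 48.32.

48.3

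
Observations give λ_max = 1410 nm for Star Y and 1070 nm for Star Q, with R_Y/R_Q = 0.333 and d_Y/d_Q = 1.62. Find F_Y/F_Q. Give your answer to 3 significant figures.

Wien's law: T_Y/T_Q = λ_Q/λ_Y = 1070/1410 = 0.7589.
L_Y/L_Q = (R_Y/R_Q)²(T_Y/T_Q)⁴ = (0.333)²(0.7589)⁴ = 0.03677.
F_Y/F_Q = (L_Y/L_Q)/(d_Y/d_Q)² = 0.03677/(1.62)² = 0.01401.

0.0140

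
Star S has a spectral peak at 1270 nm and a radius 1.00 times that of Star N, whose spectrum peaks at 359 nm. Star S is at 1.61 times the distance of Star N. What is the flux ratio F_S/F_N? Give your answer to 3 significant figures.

Wien's law: T_S/T_N = λ_N/λ_S = 359/1270 = 0.2827.
L_S/L_N = (R_S/R_N)²(T_S/T_N)⁴ = (1.00)²(0.2827)⁴ = 0.006385.
F_S/F_N = (L_S/L_N)/(d_S/d_N)² = 0.006385/(1.61)² = 0.002463.

0.00246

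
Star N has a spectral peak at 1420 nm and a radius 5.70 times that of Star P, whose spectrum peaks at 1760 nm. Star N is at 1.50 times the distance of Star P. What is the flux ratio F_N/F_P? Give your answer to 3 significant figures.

Wien's law: T_N/T_P = λ_P/λ_N = 1760/1420 = 1.239.
L_N/L_P = (R_N/R_P)²(T_N/T_P)⁴ = (5.70)²(1.239)⁴ = 76.67.
F_N/F_P = (L_N/L_P)/(d_N/d_P)² = 76.67/(1.50)² = 34.08.

34.1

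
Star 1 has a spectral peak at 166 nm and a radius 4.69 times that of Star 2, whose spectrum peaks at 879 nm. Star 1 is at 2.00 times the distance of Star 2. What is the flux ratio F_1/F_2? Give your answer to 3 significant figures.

4.32×10^3

Wien's law: T_1/T_2 = λ_2/λ_1 = 879/166 = 5.295.
L_1/L_2 = (R_1/R_2)²(T_1/T_2)⁴ = (4.69)²(5.295)⁴ = 1.729×10^4.
F_1/F_2 = (L_1/L_2)/(d_1/d_2)² = 1.729×10^4/(2.00)² = 4323.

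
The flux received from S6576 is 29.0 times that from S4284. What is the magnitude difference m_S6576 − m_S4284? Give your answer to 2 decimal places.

m_S6576 − m_S4284 = −2.5 log₁₀(F_S6576/F_S4284) = −2.5 log₁₀(29.0) = −2.5 × (1.462) = -3.656.

-3.66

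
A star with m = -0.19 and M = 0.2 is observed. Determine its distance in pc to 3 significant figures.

m − M = 5 log₁₀(d/10 pc)
-0.19 − (0.2) = -0.39 = 5 log₁₀(d/10)
d = 10 × 10^(-0.39/5) = 10 × 10^-0.078 = 8.356 pc.

8.36 pc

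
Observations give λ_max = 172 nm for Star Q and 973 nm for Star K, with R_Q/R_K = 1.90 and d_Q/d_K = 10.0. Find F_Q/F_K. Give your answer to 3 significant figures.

37.0

Wien's law: T_Q/T_K = λ_K/λ_Q = 973/172 = 5.657.
L_Q/L_K = (R_Q/R_K)²(T_Q/T_K)⁴ = (1.90)²(5.657)⁴ = 3697.
F_Q/F_K = (L_Q/L_K)/(d_Q/d_K)² = 3697/(10.0)² = 36.97.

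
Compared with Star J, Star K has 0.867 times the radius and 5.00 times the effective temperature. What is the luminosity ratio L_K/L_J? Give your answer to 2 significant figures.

From the Stefan–Boltzmann law, L ∝ R²T⁴, so
L_K/L_J = (R_K/R_J)² (T_K/T_J)⁴ = (0.867)² × (5.00)⁴ = 0.7517 × 625.0 = 469.8.

4.7×10^2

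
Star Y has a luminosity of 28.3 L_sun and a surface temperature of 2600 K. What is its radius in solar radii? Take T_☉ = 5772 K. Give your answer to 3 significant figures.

26.2 solar radii

R/R_☉ = √(L/L_☉) / (T/T_☉)² = √(28.3) / (0.4505)²
       = 5.320 / 0.2029 = 26.22.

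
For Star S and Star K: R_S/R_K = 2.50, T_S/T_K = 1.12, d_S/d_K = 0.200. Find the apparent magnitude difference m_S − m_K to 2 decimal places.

L_S/L_K = (2.50)²(1.12)⁴ = 9.834.
F_S/F_K = (L_S/L_K)/(d_S/d_K)² = 9.834/0.04000 = 245.9.
m_S − m_K = −2.5 log₁₀(245.9) = -5.98.

-5.98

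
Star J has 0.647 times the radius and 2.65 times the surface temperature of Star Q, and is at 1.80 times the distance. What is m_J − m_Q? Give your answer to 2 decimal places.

-2.01

L_J/L_Q = (0.647)²(2.65)⁴ = 20.64.
F_J/F_Q = (L_J/L_Q)/(d_J/d_Q)² = 20.64/3.240 = 6.372.
m_J − m_Q = −2.5 log₁₀(6.372) = -2.01.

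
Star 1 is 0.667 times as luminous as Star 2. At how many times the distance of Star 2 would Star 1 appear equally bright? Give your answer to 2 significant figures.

Equal flux requires L_1/d_1² = L_2/d_2², so d_1/d_2 = √(L_1/L_2)
= √(0.667) = 0.8167.

0.82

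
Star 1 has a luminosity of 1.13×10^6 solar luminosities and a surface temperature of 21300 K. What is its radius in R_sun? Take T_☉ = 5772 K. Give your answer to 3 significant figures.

R/R_☉ = √(L/L_☉) / (T/T_☉)² = √(1.13×10^6) / (3.690)²
       = 1063 / 13.62 = 78.06.

78.1 R_sun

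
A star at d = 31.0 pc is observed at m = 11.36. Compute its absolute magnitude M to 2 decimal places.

8.90

M = m − 5 log₁₀(d/10 pc) = 11.36 − 5 log₁₀(31.0/10)
  = 11.36 − 5 × 0.491 = 11.36 − 2.46 = 8.90.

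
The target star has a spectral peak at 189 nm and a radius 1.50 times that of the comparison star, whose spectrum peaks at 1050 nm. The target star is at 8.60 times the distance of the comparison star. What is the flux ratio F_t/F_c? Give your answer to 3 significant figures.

Wien's law: T_t/T_c = λ_c/λ_t = 1050/189 = 5.556.
L_t/L_c = (R_t/R_c)²(T_t/T_c)⁴ = (1.50)²(5.556)⁴ = 2143.
F_t/F_c = (L_t/L_c)/(d_t/d_c)² = 2143/(8.60)² = 28.98.

29.0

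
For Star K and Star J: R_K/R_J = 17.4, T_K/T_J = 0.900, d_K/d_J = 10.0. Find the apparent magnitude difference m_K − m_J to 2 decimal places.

L_K/L_J = (17.4)²(0.900)⁴ = 198.6.
F_K/F_J = (L_K/L_J)/(d_K/d_J)² = 198.6/100.0 = 1.986.
m_K − m_J = −2.5 log₁₀(1.986) = -0.75.

-0.75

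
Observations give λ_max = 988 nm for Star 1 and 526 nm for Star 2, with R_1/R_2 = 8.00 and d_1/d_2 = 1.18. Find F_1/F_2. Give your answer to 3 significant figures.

3.69

Wien's law: T_1/T_2 = λ_2/λ_1 = 526/988 = 0.5324.
L_1/L_2 = (R_1/R_2)²(T_1/T_2)⁴ = (8.00)²(0.5324)⁴ = 5.142.
F_1/F_2 = (L_1/L_2)/(d_1/d_2)² = 5.142/(1.18)² = 3.693.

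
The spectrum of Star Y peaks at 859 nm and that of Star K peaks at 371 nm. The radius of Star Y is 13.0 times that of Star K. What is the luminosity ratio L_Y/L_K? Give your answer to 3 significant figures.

5.88

Wien's law gives T ∝ 1/λ_max, so T_Y/T_K = λ_K/λ_Y = 371/859 = 0.4319.
Then L ∝ R²T⁴ gives L_Y/L_K = (13.0)² × (0.4319)⁴ = 169.0 × 0.03480 = 5.880.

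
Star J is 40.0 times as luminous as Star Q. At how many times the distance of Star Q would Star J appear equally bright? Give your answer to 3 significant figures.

6.32

Equal flux requires L_J/d_J² = L_Q/d_Q², so d_J/d_Q = √(L_J/L_Q)
= √(40.0) = 6.325.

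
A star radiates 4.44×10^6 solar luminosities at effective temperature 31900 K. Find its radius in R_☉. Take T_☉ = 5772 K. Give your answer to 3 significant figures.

69.0 R_☉

R/R_☉ = √(L/L_☉) / (T/T_☉)² = √(4.44×10^6) / (5.527)²
       = 2107 / 30.54 = 68.99.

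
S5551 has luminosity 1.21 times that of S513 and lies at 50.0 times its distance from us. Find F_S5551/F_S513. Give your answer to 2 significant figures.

4.8×10^-4

F = L/(4πd²), so F_S5551/F_S513 = (L_S5551/L_S513) / (d_S5551/d_S513)²
= 1.21 / (50.0)² = 1.21 / 2500 = 4.840×10^-4.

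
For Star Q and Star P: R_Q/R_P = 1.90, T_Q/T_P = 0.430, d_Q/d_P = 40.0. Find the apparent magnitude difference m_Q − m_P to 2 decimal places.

10.28

L_Q/L_P = (1.90)²(0.430)⁴ = 0.1234.
F_Q/F_P = (L_Q/L_P)/(d_Q/d_P)² = 0.1234/1600 = 7.714×10^-5.
m_Q − m_P = −2.5 log₁₀(7.714×10^-5) = 10.28.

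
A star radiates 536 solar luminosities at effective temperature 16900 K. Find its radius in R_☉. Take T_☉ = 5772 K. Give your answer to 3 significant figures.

R/R_☉ = √(L/L_☉) / (T/T_☉)² = √(536) / (2.928)²
       = 23.15 / 8.573 = 2.701.

2.70 R_☉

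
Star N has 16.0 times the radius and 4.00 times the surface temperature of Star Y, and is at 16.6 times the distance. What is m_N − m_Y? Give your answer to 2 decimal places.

L_N/L_Y = (16.0)²(4.00)⁴ = 6.554×10^4.
F_N/F_Y = (L_N/L_Y)/(d_N/d_Y)² = 6.554×10^4/275.6 = 237.8.
m_N − m_Y = −2.5 log₁₀(237.8) = -5.94.

-5.94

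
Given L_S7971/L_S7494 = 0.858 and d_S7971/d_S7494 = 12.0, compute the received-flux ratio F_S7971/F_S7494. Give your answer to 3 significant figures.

0.00596

F = L/(4πd²), so F_S7971/F_S7494 = (L_S7971/L_S7494) / (d_S7971/d_S7494)²
= 0.858 / (12.0)² = 0.858 / 144.0 = 0.005958.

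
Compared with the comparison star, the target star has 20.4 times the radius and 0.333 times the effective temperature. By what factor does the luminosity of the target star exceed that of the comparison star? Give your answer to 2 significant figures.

5.1

From the Stefan–Boltzmann law, L ∝ R²T⁴, so
L_t/L_c = (R_t/R_c)² (T_t/T_c)⁴ = (20.4)² × (0.333)⁴ = 416.2 × 0.01230 = 5.117.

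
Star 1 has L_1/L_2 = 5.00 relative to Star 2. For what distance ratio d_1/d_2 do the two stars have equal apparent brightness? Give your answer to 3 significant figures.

2.24

Equal flux requires L_1/d_1² = L_2/d_2², so d_1/d_2 = √(L_1/L_2)
= √(5.00) = 2.236.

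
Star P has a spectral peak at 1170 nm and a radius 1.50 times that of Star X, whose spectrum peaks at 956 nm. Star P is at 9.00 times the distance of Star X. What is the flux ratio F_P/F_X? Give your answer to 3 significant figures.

0.0124

Wien's law: T_P/T_X = λ_X/λ_P = 956/1170 = 0.8171.
L_P/L_X = (R_P/R_X)²(T_P/T_X)⁴ = (1.50)²(0.8171)⁴ = 1.003.
F_P/F_X = (L_P/L_X)/(d_P/d_X)² = 1.003/(9.00)² = 0.01238.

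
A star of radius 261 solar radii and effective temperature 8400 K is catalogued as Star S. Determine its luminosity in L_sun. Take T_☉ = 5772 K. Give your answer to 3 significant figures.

L/L_☉ = (R/R_☉)² (T/T_☉)⁴ = (261)² × (8400/5772)⁴
       = 6.812×10^4 × (1.455)⁴ = 6.812×10^4 × 4.486 = 3.056×10^5.

3.06×10^5 L_sun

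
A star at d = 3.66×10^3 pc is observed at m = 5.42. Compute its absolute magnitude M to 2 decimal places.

-7.40

M = m − 5 log₁₀(d/10 pc) = 5.42 − 5 log₁₀(3.66×10^3/10)
  = 5.42 − 5 × 2.563 = 5.42 − 12.82 = -7.40.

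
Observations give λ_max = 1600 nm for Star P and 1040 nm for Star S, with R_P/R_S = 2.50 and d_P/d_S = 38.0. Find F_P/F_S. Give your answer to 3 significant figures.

Wien's law: T_P/T_S = λ_S/λ_P = 1040/1600 = 0.6500.
L_P/L_S = (R_P/R_S)²(T_P/T_S)⁴ = (2.50)²(0.6500)⁴ = 1.116.
F_P/F_S = (L_P/L_S)/(d_P/d_S)² = 1.116/(38.0)² = 7.726×10^-4.

7.73×10^-4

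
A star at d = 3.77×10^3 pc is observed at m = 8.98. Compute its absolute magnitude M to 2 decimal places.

-3.90

M = m − 5 log₁₀(d/10 pc) = 8.98 − 5 log₁₀(3.77×10^3/10)
  = 8.98 − 5 × 2.576 = 8.98 − 12.88 = -3.90.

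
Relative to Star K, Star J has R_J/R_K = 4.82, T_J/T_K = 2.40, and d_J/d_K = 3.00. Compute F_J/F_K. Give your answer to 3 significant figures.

85.6

L_J/L_K = (R_J/R_K)²(T_J/T_K)⁴ = (4.82)² × (2.40)⁴ = 770.8.
F_J/F_K = (L_J/L_K)/(d_J/d_K)² = 770.8 / (3.00)² = 85.64.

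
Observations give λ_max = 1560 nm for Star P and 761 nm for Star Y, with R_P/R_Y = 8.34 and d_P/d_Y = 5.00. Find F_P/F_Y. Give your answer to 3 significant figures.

0.158

Wien's law: T_P/T_Y = λ_Y/λ_P = 761/1560 = 0.4878.
L_P/L_Y = (R_P/R_Y)²(T_P/T_Y)⁴ = (8.34)²(0.4878)⁴ = 3.939.
F_P/F_Y = (L_P/L_Y)/(d_P/d_Y)² = 3.939/(5.00)² = 0.1576.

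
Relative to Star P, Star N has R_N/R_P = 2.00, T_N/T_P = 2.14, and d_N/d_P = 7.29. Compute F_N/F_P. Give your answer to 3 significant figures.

1.58

L_N/L_P = (R_N/R_P)²(T_N/T_P)⁴ = (2.00)² × (2.14)⁴ = 83.89.
F_N/F_P = (L_N/L_P)/(d_N/d_P)² = 83.89 / (7.29)² = 1.579.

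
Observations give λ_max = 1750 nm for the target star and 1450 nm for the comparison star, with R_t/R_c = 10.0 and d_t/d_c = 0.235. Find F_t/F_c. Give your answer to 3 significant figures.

853

Wien's law: T_t/T_c = λ_c/λ_t = 1450/1750 = 0.8286.
L_t/L_c = (R_t/R_c)²(T_t/T_c)⁴ = (10.0)²(0.8286)⁴ = 47.13.
F_t/F_c = (L_t/L_c)/(d_t/d_c)² = 47.13/(0.235)² = 853.5.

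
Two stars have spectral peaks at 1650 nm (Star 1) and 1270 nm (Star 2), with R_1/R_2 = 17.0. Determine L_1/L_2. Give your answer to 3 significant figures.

Wien's law gives T ∝ 1/λ_max, so T_1/T_2 = λ_2/λ_1 = 1270/1650 = 0.7697.
Then L ∝ R²T⁴ gives L_1/L_2 = (17.0)² × (0.7697)⁴ = 289.0 × 0.3510 = 101.4.

101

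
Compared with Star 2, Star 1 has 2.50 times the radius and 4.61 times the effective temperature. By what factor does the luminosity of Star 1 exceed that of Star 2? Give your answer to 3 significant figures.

From the Stefan–Boltzmann law, L ∝ R²T⁴, so
L_1/L_2 = (R_1/R_2)² (T_1/T_2)⁴ = (2.50)² × (4.61)⁴ = 6.250 × 451.7 = 2823.

2.82×10^3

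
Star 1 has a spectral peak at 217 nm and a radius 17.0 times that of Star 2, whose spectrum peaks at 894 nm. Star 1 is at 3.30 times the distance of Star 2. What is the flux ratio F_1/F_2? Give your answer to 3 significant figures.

7.65×10^3

Wien's law: T_1/T_2 = λ_2/λ_1 = 894/217 = 4.120.
L_1/L_2 = (R_1/R_2)²(T_1/T_2)⁴ = (17.0)²(4.120)⁴ = 8.325×10^4.
F_1/F_2 = (L_1/L_2)/(d_1/d_2)² = 8.325×10^4/(3.30)² = 7645.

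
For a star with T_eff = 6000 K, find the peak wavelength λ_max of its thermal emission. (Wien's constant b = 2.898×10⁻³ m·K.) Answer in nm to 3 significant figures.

483 nm

λ_max = b/T = 2.898×10⁻³ / 6000 = 4.83×10^-7 m = 483.0 nm.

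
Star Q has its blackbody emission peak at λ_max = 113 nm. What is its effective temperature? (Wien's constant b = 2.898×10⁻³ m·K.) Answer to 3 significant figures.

T = b/λ_max = 2.898×10⁻³ / (113×10⁻⁹) = 2.565×10^4 K.

2.56×10^4 K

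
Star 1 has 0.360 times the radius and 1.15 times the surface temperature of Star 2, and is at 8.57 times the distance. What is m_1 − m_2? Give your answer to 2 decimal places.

6.28

L_1/L_2 = (0.360)²(1.15)⁴ = 0.2267.
F_1/F_2 = (L_1/L_2)/(d_1/d_2)² = 0.2267/73.44 = 0.003086.
m_1 − m_2 = −2.5 log₁₀(0.003086) = 6.28.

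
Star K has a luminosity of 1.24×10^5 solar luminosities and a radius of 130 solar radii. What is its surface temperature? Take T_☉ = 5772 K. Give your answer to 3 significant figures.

T/T_☉ = (L/L_☉)^(1/4) / (R/R_☉)^(1/2)
T = 5772 × (1.24×10^5)^(1/4) / √(130) = 5772 × 18.77 / 11.40 = 9500 K.

9.50×10^3 K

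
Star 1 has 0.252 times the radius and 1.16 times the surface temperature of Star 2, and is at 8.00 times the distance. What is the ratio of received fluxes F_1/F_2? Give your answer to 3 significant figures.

0.00180

L_1/L_2 = (R_1/R_2)²(T_1/T_2)⁴ = (0.252)² × (1.16)⁴ = 0.1150.
F_1/F_2 = (L_1/L_2)/(d_1/d_2)² = 0.1150 / (8.00)² = 0.001797.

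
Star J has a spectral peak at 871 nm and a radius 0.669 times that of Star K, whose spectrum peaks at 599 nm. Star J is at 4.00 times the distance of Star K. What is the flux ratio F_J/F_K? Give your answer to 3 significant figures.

0.00626

Wien's law: T_J/T_K = λ_K/λ_J = 599/871 = 0.6877.
L_J/L_K = (R_J/R_K)²(T_J/T_K)⁴ = (0.669)²(0.6877)⁴ = 0.1001.
F_J/F_K = (L_J/L_K)/(d_J/d_K)² = 0.1001/(4.00)² = 0.006257.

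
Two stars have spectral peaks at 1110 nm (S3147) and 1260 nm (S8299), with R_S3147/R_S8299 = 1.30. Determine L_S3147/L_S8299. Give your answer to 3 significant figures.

2.81

Wien's law gives T ∝ 1/λ_max, so T_S3147/T_S8299 = λ_S8299/λ_S3147 = 1260/1110 = 1.135.
Then L ∝ R²T⁴ gives L_S3147/L_S8299 = (1.30)² × (1.135)⁴ = 1.690 × 1.660 = 2.806.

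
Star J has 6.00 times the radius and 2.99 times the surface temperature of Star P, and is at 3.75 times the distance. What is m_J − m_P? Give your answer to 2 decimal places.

-5.78

L_J/L_P = (6.00)²(2.99)⁴ = 2877.
F_J/F_P = (L_J/L_P)/(d_J/d_P)² = 2877/14.06 = 204.6.
m_J − m_P = −2.5 log₁₀(204.6) = -5.78.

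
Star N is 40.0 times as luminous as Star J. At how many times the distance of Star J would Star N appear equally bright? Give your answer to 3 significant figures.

6.32

Equal flux requires L_N/d_N² = L_J/d_J², so d_N/d_J = √(L_N/L_J)
= √(40.0) = 6.325.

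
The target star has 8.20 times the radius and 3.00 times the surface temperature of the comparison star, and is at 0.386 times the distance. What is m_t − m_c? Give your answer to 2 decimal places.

-11.41

L_t/L_c = (8.20)²(3.00)⁴ = 5446.
F_t/F_c = (L_t/L_c)/(d_t/d_c)² = 5446/0.1490 = 3.655×10^4.
m_t − m_c = −2.5 log₁₀(3.655×10^4) = -11.41.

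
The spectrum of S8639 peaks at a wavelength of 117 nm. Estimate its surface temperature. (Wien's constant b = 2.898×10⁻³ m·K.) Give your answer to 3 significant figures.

2.48×10^4 K

T = b/λ_max = 2.898×10⁻³ / (117×10⁻⁹) = 2.477×10^4 K.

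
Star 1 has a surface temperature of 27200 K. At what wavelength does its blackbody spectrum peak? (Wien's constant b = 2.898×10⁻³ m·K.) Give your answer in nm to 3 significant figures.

107 nm

λ_max = b/T = 2.898×10⁻³ / 27200 = 1.07×10^-7 m = 106.5 nm.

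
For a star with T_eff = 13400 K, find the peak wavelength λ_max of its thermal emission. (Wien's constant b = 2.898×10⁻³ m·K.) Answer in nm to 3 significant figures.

λ_max = b/T = 2.898×10⁻³ / 13400 = 2.16×10^-7 m = 216.3 nm.

216 nm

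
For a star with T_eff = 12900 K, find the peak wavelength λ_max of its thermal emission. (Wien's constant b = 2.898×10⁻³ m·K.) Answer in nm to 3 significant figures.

λ_max = b/T = 2.898×10⁻³ / 12900 = 2.25×10^-7 m = 224.7 nm.

225 nm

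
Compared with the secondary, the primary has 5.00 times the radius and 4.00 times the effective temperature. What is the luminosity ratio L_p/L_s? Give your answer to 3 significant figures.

6.40×10^3

From the Stefan–Boltzmann law, L ∝ R²T⁴, so
L_p/L_s = (R_p/R_s)² (T_p/T_s)⁴ = (5.00)² × (4.00)⁴ = 25.00 × 256.0 = 6400.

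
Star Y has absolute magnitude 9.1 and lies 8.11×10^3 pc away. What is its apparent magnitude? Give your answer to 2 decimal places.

23.65

m = M + 5 log₁₀(d/10 pc) = 9.1 + 5 log₁₀(8.11×10^3/10)
  = 9.1 + 5 × 2.909 = 9.1 + 14.55 = 23.65.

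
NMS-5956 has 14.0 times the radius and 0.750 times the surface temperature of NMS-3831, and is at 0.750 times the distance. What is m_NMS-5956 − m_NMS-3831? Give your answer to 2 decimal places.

L_NMS-5956/L_NMS-3831 = (14.0)²(0.750)⁴ = 62.02.
F_NMS-5956/F_NMS-3831 = (L_NMS-5956/L_NMS-3831)/(d_NMS-5956/d_NMS-3831)² = 62.02/0.5625 = 110.2.
m_NMS-5956 − m_NMS-3831 = −2.5 log₁₀(110.2) = -5.11.

-5.11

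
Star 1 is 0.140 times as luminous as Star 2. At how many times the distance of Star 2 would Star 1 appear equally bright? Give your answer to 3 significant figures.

0.374

Equal flux requires L_1/d_1² = L_2/d_2², so d_1/d_2 = √(L_1/L_2)
= √(0.140) = 0.3742.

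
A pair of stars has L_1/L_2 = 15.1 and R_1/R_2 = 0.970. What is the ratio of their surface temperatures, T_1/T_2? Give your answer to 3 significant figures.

L ∝ R²T⁴ gives T ∝ (L/R²)^(1/4), so
T_1/T_2 = (15.1 / 0.970²)^(1/4) = (16.05)^(1/4) = 2.002.

2.00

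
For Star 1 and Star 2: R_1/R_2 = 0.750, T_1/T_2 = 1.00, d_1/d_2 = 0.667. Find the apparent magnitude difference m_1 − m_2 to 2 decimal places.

-0.25

L_1/L_2 = (0.750)²(1.00)⁴ = 0.5625.
F_1/F_2 = (L_1/L_2)/(d_1/d_2)² = 0.5625/0.4449 = 1.264.
m_1 − m_2 = −2.5 log₁₀(1.264) = -0.25.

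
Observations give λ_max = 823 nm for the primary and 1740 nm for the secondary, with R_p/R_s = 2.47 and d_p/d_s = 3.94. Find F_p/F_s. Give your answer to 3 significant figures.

7.85

Wien's law: T_p/T_s = λ_s/λ_p = 1740/823 = 2.114.
L_p/L_s = (R_p/R_s)²(T_p/T_s)⁴ = (2.47)²(2.114)⁴ = 121.9.
F_p/F_s = (L_p/L_s)/(d_p/d_s)² = 121.9/(3.94)² = 7.852.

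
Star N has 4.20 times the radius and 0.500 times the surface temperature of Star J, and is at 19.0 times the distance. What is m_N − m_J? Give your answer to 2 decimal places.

6.29

L_N/L_J = (4.20)²(0.500)⁴ = 1.103.
F_N/F_J = (L_N/L_J)/(d_N/d_J)² = 1.103/361.0 = 0.003054.
m_N − m_J = −2.5 log₁₀(0.003054) = 6.29.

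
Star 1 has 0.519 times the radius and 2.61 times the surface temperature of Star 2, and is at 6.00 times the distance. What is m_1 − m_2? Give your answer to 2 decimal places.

L_1/L_2 = (0.519)²(2.61)⁴ = 12.50.
F_1/F_2 = (L_1/L_2)/(d_1/d_2)² = 12.50/36.00 = 0.3472.
m_1 − m_2 = −2.5 log₁₀(0.3472) = 1.15.

1.15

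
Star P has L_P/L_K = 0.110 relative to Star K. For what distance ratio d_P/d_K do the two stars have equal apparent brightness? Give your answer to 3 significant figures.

0.332

Equal flux requires L_P/d_P² = L_K/d_K², so d_P/d_K = √(L_P/L_K)
= √(0.110) = 0.3317.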